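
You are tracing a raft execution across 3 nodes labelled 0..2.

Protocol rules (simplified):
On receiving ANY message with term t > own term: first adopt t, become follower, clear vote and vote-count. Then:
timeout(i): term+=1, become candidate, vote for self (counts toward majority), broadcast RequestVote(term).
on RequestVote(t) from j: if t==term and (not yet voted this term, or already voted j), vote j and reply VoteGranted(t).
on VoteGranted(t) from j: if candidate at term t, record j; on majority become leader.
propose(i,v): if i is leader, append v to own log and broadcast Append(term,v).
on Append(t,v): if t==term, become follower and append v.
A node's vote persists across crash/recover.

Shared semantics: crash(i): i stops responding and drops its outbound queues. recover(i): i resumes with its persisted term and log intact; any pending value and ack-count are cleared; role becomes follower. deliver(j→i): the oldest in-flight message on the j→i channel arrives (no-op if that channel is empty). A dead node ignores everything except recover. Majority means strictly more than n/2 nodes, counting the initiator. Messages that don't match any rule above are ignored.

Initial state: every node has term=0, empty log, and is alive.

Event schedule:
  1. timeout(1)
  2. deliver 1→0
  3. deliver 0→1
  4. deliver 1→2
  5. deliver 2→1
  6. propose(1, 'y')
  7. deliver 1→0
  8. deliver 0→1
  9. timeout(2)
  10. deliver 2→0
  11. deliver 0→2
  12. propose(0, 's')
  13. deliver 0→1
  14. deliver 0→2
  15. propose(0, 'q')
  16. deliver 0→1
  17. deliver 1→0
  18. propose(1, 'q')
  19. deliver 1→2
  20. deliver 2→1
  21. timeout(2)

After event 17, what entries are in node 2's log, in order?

empty

step 1 timeout(1): 1={cand,t=1,log=-}
step 2 deliver 1→0: 0={foll,t=1,log=-}
step 3 deliver 0→1: 1={lead,t=1,log=-}
step 4 deliver 1→2: 2={foll,t=1,log=-}
step 5 deliver 2→1: —
step 6 propose(1,'y'): 1={lead,t=1,log=y}
step 7 deliver 1→0: 0={foll,t=1,log=y}
step 8 deliver 0→1: —
step 9 timeout(2): 2={cand,t=2,log=-}
step 10 deliver 2→0: 0={foll,t=2,log=y}
step 11 deliver 0→2: 2={lead,t=2,log=-}
step 12 propose(0,'s'): —
step 13 deliver 0→1: —
step 14 deliver 0→2: —
step 15 propose(0,'q'): —
step 16 deliver 0→1: —
step 17 deliver 1→0: —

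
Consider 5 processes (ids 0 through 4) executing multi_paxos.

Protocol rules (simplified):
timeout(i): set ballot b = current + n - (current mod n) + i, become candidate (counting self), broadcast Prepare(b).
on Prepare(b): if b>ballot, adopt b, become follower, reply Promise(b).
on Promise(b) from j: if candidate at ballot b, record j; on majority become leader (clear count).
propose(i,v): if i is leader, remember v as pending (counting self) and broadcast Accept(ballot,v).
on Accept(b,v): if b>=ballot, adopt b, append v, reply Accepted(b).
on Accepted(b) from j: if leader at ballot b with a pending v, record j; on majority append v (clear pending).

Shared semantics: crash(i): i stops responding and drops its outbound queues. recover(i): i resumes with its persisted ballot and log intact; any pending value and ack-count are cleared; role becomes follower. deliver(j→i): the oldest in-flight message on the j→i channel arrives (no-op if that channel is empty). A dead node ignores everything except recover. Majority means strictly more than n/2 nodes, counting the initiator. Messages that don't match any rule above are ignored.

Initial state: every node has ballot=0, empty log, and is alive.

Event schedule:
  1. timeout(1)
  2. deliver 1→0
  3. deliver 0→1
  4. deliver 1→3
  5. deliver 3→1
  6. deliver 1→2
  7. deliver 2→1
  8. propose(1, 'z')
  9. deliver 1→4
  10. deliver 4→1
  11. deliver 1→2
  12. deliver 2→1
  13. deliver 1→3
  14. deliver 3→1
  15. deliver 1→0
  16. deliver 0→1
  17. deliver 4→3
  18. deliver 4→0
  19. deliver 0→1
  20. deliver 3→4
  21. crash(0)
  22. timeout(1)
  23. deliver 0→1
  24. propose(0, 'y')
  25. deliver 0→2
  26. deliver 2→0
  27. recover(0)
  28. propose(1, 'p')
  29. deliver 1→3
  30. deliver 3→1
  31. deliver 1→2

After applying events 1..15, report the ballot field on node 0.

6

step 1 timeout(1): 1={cand,b=6,log=-}
step 2 deliver 1→0: 0={foll,b=6,log=-}
step 3 deliver 0→1: —
step 4 deliver 1→3: 3={foll,b=6,log=-}
step 5 deliver 3→1: 1={lead,b=6,log=-}
step 6 deliver 1→2: 2={foll,b=6,log=-}
step 7 deliver 2→1: —
step 8 propose(1,'z'): —
step 9 deliver 1→4: 4={foll,b=6,log=-}
step 10 deliver 4→1: —
step 11 deliver 1→2: 2={foll,b=6,log=z}
step 12 deliver 2→1: —
step 13 deliver 1→3: 3={foll,b=6,log=z}
step 14 deliver 3→1: 1={lead,b=6,log=z}
step 15 deliver 1→0: 0={foll,b=6,log=z}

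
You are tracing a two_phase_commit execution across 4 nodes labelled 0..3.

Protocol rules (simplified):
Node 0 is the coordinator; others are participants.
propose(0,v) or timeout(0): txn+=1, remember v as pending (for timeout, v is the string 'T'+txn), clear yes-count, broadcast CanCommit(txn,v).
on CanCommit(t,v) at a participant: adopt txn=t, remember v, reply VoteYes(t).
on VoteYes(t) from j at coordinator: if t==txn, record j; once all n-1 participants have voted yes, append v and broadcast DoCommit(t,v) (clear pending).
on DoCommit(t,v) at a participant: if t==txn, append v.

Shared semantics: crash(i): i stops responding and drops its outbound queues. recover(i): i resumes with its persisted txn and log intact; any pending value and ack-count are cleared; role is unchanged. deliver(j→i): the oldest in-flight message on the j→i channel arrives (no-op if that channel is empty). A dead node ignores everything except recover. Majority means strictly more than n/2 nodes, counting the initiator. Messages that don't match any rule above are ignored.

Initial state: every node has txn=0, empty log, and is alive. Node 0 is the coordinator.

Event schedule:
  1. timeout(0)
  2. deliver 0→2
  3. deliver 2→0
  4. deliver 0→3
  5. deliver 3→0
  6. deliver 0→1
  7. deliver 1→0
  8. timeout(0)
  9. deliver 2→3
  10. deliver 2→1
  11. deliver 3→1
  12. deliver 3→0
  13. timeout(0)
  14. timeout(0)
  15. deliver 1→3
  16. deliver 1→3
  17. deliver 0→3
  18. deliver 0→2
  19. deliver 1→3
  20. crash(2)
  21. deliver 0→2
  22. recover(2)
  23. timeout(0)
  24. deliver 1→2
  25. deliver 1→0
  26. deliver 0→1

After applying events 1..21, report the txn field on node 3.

1

after 1 — timeout(0): n0:coor/t1/[-]
after 2 — deliver 0→2: n2:part/t1/[-]
after 3 — deliver 2→0: ·
after 4 — deliver 0→3: n3:part/t1/[-]
after 5 — deliver 3→0: ·
after 6 — deliver 0→1: n1:part/t1/[-]
after 7 — deliver 1→0: n0:coor/t1/[T1]
after 8 — timeout(0): n0:coor/t2/[T1]
after 9 — deliver 2→3: ·
after 10 — deliver 2→1: ·
after 11 — deliver 3→1: ·
after 12 — deliver 3→0: ·
after 13 — timeout(0): n0:coor/t3/[T1]
after 14 — timeout(0): n0:coor/t4/[T1]
after 15 — deliver 1→3: ·
after 16 — deliver 1→3: ·
after 17 — deliver 0→3: n3:part/t1/[T1]
after 18 — deliver 0→2: n2:part/t1/[T1]
after 19 — deliver 1→3: ·
after 20 — crash(2): n2:✗part/t1/[T1]
after 21 — deliver 0→2: ·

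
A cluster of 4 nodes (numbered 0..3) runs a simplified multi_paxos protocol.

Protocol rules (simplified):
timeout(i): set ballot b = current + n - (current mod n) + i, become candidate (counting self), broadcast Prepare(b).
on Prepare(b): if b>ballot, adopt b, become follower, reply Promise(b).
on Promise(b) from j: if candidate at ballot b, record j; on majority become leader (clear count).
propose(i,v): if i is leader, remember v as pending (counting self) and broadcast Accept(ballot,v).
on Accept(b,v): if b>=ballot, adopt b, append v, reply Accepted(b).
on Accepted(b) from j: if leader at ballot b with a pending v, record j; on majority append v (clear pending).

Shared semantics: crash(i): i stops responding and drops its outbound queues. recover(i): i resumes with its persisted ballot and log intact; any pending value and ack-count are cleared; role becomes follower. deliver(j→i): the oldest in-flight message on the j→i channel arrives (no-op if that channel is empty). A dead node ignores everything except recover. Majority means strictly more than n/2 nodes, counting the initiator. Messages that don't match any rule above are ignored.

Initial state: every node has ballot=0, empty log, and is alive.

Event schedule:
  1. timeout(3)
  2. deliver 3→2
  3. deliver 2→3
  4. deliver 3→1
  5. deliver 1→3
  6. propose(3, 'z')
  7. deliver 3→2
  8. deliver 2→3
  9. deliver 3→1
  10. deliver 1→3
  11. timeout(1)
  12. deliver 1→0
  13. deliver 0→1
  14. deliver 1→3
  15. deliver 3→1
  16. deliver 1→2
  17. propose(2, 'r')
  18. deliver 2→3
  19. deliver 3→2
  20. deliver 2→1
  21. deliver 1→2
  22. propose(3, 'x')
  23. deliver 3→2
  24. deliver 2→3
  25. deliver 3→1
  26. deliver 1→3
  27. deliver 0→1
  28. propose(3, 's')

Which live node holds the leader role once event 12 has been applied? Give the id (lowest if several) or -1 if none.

[1] timeout(3) → N3(cand b7 [-])
[2] deliver 3→2 → N2(foll b7 [-])
[3] deliver 2→3 → ∅
[4] deliver 3→1 → N1(foll b7 [-])
[5] deliver 1→3 → N3(lead b7 [-])
[6] propose(3,'z') → ∅
[7] deliver 3→2 → N2(foll b7 [z])
[8] deliver 2→3 → ∅
[9] deliver 3→1 → N1(foll b7 [z])
[10] deliver 1→3 → N3(lead b7 [z])
[11] timeout(1) → N1(cand b9 [z])
[12] deliver 1→0 → N0(foll b9 [-])

3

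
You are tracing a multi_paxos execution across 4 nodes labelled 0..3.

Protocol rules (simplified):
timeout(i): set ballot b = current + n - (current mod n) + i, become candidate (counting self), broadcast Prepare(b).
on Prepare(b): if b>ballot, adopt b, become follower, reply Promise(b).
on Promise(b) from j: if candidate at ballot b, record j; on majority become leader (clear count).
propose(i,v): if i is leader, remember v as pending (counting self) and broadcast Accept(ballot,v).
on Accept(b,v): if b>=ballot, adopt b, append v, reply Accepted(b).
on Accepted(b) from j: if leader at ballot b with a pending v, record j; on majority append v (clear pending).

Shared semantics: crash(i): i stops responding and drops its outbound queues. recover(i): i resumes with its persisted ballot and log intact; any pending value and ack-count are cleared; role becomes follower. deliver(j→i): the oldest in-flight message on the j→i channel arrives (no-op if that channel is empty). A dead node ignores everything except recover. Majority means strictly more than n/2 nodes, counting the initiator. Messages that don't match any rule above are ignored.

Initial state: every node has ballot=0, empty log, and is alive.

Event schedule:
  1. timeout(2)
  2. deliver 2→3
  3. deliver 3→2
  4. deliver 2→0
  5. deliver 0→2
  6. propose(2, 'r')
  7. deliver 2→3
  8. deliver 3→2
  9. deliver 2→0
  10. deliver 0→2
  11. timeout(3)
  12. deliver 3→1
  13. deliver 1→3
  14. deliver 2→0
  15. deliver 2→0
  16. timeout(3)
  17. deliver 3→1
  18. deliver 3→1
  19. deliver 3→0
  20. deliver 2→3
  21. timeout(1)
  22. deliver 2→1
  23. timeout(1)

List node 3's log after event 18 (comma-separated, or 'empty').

r

e1 timeout(2): 2[cand,b=6,-]
e2 deliver 2→3: 3[foll,b=6,-]
e3 deliver 3→2: ·
e4 deliver 2→0: 0[foll,b=6,-]
e5 deliver 0→2: 2[lead,b=6,-]
e6 propose(2,'r'): ·
e7 deliver 2→3: 3[foll,b=6,r]
e8 deliver 3→2: ·
e9 deliver 2→0: 0[foll,b=6,r]
e10 deliver 0→2: 2[lead,b=6,r]
e11 timeout(3): 3[cand,b=11,r]
e12 deliver 3→1: 1[foll,b=11,-]
e13 deliver 1→3: ·
e14 deliver 2→0: ·
e15 deliver 2→0: ·
e16 timeout(3): 3[cand,b=15,r]
e17 deliver 3→1: 1[foll,b=15,-]
e18 deliver 3→1: ·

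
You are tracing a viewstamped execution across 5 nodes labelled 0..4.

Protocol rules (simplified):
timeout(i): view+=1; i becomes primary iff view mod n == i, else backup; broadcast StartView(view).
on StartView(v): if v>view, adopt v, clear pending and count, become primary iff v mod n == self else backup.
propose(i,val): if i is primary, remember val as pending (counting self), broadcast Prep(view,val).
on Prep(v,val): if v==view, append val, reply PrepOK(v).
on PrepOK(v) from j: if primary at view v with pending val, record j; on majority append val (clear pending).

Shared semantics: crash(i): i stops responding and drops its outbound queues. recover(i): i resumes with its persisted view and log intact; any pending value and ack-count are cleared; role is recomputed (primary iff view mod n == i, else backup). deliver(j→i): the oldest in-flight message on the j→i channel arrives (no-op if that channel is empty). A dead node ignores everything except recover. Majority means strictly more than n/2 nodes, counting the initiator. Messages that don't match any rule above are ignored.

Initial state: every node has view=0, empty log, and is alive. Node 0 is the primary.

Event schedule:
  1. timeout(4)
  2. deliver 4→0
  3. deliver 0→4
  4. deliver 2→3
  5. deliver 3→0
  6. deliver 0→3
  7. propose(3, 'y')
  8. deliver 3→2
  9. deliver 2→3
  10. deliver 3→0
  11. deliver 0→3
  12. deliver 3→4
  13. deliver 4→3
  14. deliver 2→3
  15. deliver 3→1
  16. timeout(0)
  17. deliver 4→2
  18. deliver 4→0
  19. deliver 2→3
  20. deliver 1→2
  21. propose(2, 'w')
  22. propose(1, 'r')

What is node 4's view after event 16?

1

step 1 timeout(4): 4={back,v=1,log=-}
step 2 deliver 4→0: 0={back,v=1,log=-}
step 3 deliver 0→4: —
step 4 deliver 2→3: —
step 5 deliver 3→0: —
step 6 deliver 0→3: —
step 7 propose(3,'y'): —
step 8 deliver 3→2: —
step 9 deliver 2→3: —
step 10 deliver 3→0: —
step 11 deliver 0→3: —
step 12 deliver 3→4: —
step 13 deliver 4→3: 3={back,v=1,log=-}
step 14 deliver 2→3: —
step 15 deliver 3→1: —
step 16 timeout(0): 0={back,v=2,log=-}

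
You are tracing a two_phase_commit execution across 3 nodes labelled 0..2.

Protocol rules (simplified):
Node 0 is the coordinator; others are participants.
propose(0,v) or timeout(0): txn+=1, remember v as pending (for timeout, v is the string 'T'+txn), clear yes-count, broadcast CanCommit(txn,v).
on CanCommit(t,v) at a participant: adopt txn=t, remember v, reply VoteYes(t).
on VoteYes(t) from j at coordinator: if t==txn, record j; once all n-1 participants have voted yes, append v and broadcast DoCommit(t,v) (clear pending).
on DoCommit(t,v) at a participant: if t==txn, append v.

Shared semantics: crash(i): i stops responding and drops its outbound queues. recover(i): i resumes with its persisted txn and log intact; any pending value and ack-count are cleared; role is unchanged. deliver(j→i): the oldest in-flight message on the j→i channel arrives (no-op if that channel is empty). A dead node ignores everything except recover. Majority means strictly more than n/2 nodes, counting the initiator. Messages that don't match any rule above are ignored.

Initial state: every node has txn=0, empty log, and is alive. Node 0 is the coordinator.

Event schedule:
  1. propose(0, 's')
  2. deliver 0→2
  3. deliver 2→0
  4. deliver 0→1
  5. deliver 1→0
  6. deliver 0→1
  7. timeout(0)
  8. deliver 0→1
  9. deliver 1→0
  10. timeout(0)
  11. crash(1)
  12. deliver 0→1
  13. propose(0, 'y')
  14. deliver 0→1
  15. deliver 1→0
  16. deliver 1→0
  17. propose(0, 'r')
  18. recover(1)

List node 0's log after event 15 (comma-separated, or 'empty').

s

1. propose(0,'s'):  <0:coor t1 ->
2. deliver 0→2:  <2:part t1 ->
3. deliver 2→0:  nop
4. deliver 0→1:  <1:part t1 ->
5. deliver 1→0:  <0:coor t1 s>
6. deliver 0→1:  <1:part t1 s>
7. timeout(0):  <0:coor t2 s>
8. deliver 0→1:  <1:part t2 s>
9. deliver 1→0:  nop
10. timeout(0):  <0:coor t3 s>
11. crash(1):  <1:✗part t2 s>
12. deliver 0→1:  nop
13. propose(0,'y'):  <0:coor t4 s>
14. deliver 0→1:  nop
15. deliver 1→0:  nop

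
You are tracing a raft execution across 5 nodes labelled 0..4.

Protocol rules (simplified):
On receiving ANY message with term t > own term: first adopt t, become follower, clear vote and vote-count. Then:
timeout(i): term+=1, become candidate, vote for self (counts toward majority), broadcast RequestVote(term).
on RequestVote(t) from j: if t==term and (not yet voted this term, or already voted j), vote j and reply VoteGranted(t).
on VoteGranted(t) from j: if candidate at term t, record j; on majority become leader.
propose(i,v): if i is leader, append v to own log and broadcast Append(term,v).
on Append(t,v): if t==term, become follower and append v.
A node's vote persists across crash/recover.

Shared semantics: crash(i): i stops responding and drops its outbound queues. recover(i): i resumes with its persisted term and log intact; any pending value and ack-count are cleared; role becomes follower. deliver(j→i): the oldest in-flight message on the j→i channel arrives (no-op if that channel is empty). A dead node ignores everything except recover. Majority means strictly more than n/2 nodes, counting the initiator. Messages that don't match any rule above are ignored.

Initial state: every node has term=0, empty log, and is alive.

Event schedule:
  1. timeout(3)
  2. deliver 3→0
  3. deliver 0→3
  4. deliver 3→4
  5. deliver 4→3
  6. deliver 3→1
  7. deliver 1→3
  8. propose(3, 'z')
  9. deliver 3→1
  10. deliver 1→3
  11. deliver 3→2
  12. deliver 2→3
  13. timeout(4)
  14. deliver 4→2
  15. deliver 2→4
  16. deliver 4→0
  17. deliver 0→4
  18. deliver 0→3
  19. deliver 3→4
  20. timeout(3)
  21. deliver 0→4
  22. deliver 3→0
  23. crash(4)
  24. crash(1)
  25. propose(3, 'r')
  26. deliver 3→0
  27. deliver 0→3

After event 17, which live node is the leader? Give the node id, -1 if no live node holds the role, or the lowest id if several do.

step 1 timeout(3): 3={cand,t=1,log=-}
step 2 deliver 3→0: 0={foll,t=1,log=-}
step 3 deliver 0→3: —
step 4 deliver 3→4: 4={foll,t=1,log=-}
step 5 deliver 4→3: 3={lead,t=1,log=-}
step 6 deliver 3→1: 1={foll,t=1,log=-}
step 7 deliver 1→3: —
step 8 propose(3,'z'): 3={lead,t=1,log=z}
step 9 deliver 3→1: 1={foll,t=1,log=z}
step 10 deliver 1→3: —
step 11 deliver 3→2: 2={foll,t=1,log=-}
step 12 deliver 2→3: —
step 13 timeout(4): 4={cand,t=2,log=-}
step 14 deliver 4→2: 2={foll,t=2,log=-}
step 15 deliver 2→4: —
step 16 deliver 4→0: 0={foll,t=2,log=-}
step 17 deliver 0→4: 4={lead,t=2,log=-}

3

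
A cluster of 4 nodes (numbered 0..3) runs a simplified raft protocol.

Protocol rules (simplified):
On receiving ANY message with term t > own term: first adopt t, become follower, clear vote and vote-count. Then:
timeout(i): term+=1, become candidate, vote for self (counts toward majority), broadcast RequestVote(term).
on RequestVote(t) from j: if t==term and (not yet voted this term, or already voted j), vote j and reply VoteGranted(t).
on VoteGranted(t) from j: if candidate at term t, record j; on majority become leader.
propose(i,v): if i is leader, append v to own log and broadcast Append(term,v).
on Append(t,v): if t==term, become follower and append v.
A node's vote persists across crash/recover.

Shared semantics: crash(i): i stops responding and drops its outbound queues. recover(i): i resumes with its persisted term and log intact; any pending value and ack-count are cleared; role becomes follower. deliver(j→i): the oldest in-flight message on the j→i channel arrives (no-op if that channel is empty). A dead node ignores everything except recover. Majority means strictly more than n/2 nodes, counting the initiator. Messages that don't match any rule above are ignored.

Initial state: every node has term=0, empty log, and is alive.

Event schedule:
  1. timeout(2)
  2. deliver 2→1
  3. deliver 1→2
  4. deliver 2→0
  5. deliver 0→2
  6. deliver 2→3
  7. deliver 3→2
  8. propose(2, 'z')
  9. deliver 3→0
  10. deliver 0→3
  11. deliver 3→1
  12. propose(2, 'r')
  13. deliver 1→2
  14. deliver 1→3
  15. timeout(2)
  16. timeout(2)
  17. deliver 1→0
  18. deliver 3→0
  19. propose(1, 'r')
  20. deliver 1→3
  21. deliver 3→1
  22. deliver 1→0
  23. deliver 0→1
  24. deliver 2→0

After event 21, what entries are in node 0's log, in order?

step 1 timeout(2): 2={cand,t=1,log=-}
step 2 deliver 2→1: 1={foll,t=1,log=-}
step 3 deliver 1→2: —
step 4 deliver 2→0: 0={foll,t=1,log=-}
step 5 deliver 0→2: 2={lead,t=1,log=-}
step 6 deliver 2→3: 3={foll,t=1,log=-}
step 7 deliver 3→2: —
step 8 propose(2,'z'): 2={lead,t=1,log=z}
step 9 deliver 3→0: —
step 10 deliver 0→3: —
step 11 deliver 3→1: —
step 12 propose(2,'r'): 2={lead,t=1,log=z,r}
step 13 deliver 1→2: —
step 14 deliver 1→3: —
step 15 timeout(2): 2={cand,t=2,log=z,r}
step 16 timeout(2): 2={cand,t=3,log=z,r}
step 17 deliver 1→0: —
step 18 deliver 3→0: —
step 19 propose(1,'r'): —
step 20 deliver 1→3: —
step 21 deliver 3→1: —

empty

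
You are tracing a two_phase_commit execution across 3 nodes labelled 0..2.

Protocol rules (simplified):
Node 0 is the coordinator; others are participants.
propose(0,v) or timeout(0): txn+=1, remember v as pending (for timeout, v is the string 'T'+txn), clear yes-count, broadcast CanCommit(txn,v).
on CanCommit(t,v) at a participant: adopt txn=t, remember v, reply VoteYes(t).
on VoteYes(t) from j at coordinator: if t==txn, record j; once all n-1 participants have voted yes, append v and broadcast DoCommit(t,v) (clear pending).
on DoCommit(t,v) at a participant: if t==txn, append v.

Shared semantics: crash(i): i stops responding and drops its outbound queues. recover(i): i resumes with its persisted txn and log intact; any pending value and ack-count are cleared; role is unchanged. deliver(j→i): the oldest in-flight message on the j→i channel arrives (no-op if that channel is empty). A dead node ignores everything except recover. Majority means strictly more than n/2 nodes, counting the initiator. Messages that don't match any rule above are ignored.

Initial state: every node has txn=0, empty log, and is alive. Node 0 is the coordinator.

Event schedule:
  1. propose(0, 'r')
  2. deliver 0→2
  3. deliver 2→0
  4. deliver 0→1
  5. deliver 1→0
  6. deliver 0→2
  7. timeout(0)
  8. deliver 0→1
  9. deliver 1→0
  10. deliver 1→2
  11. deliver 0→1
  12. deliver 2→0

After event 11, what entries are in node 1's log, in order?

after 1 — propose(0,'r'): n0:coor/t1/[-]
after 2 — deliver 0→2: n2:part/t1/[-]
after 3 — deliver 2→0: ·
after 4 — deliver 0→1: n1:part/t1/[-]
after 5 — deliver 1→0: n0:coor/t1/[r]
after 6 — deliver 0→2: n2:part/t1/[r]
after 7 — timeout(0): n0:coor/t2/[r]
after 8 — deliver 0→1: n1:part/t1/[r]
after 9 — deliver 1→0: ·
after 10 — deliver 1→2: ·
after 11 — deliver 0→1: n1:part/t2/[r]

r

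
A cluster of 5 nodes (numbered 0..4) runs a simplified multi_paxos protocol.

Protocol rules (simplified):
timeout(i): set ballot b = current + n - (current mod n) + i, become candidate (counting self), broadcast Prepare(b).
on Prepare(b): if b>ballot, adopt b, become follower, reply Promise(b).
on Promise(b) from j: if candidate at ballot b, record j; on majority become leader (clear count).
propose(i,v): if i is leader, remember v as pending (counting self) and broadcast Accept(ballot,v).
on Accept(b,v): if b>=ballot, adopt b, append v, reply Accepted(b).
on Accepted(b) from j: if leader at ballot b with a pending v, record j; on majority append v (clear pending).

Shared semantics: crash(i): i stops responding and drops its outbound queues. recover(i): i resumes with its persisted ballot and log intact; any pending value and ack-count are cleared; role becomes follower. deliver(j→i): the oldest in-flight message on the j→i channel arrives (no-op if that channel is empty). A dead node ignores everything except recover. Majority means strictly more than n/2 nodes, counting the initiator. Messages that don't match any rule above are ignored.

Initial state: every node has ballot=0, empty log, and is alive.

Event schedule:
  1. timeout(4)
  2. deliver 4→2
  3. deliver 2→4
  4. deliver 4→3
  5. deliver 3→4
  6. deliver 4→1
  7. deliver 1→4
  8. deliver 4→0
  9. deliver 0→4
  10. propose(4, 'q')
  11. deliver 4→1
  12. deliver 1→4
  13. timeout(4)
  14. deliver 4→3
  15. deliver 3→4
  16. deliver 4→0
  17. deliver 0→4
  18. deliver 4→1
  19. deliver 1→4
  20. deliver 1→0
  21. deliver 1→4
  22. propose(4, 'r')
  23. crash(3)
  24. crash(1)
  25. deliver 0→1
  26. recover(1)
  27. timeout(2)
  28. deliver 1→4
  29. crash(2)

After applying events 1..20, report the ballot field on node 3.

9

step 1 timeout(4): 4={cand,b=9,log=-}
step 2 deliver 4→2: 2={foll,b=9,log=-}
step 3 deliver 2→4: —
step 4 deliver 4→3: 3={foll,b=9,log=-}
step 5 deliver 3→4: 4={lead,b=9,log=-}
step 6 deliver 4→1: 1={foll,b=9,log=-}
step 7 deliver 1→4: —
step 8 deliver 4→0: 0={foll,b=9,log=-}
step 9 deliver 0→4: —
step 10 propose(4,'q'): —
step 11 deliver 4→1: 1={foll,b=9,log=q}
step 12 deliver 1→4: —
step 13 timeout(4): 4={cand,b=14,log=-}
step 14 deliver 4→3: 3={foll,b=9,log=q}
step 15 deliver 3→4: —
step 16 deliver 4→0: 0={foll,b=9,log=q}
step 17 deliver 0→4: —
step 18 deliver 4→1: 1={foll,b=14,log=q}
step 19 deliver 1→4: —
step 20 deliver 1→0: —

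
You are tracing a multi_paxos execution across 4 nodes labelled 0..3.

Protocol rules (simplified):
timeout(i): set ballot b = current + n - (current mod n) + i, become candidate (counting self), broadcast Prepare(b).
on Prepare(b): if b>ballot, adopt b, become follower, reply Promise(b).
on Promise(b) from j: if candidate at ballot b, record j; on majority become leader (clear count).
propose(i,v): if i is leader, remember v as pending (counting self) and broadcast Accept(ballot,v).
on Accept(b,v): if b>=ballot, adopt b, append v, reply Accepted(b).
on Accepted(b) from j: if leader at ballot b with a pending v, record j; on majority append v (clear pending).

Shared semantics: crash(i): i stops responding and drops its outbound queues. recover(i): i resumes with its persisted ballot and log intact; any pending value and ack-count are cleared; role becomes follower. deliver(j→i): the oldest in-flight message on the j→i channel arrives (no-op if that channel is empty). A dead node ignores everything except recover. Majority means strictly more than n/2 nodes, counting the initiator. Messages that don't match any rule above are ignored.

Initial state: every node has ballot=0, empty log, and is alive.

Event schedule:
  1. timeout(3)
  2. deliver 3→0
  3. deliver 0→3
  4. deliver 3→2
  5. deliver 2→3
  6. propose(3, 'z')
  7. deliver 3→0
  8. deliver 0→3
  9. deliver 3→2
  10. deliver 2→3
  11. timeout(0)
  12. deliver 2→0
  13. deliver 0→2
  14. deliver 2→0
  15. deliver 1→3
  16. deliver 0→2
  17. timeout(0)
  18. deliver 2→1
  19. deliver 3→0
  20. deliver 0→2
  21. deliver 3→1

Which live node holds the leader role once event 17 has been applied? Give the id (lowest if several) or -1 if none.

1. timeout(3):  <3:cand b7 ->
2. deliver 3→0:  <0:foll b7 ->
3. deliver 0→3:  nop
4. deliver 3→2:  <2:foll b7 ->
5. deliver 2→3:  <3:lead b7 ->
6. propose(3,'z'):  nop
7. deliver 3→0:  <0:foll b7 z>
8. deliver 0→3:  nop
9. deliver 3→2:  <2:foll b7 z>
10. deliver 2→3:  <3:lead b7 z>
11. timeout(0):  <0:cand b8 z>
12. deliver 2→0:  nop
13. deliver 0→2:  <2:foll b8 z>
14. deliver 2→0:  nop
15. deliver 1→3:  nop
16. deliver 0→2:  nop
17. timeout(0):  <0:cand b12 z>

3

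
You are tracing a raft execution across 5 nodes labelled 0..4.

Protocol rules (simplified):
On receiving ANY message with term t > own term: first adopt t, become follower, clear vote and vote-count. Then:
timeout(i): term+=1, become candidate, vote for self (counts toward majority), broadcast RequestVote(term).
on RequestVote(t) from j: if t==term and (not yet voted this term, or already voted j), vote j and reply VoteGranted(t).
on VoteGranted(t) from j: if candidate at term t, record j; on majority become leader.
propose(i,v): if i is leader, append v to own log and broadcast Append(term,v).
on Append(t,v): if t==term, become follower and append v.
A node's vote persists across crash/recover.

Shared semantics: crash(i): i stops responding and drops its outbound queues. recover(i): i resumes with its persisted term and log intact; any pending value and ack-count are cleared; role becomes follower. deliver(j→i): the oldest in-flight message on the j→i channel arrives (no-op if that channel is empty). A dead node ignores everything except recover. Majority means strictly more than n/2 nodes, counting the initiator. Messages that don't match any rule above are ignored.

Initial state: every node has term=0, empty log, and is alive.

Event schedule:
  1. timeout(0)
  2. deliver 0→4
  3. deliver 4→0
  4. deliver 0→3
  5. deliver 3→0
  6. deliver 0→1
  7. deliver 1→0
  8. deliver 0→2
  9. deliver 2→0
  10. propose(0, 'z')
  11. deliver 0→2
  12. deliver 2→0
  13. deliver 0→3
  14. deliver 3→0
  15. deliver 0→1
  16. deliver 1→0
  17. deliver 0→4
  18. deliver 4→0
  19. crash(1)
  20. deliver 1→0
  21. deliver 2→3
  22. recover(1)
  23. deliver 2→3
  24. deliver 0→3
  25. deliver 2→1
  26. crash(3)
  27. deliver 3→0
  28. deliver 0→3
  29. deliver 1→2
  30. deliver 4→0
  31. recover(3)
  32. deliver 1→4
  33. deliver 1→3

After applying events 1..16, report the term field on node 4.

1

after 1 — timeout(0): n0:cand/t1/[-]
after 2 — deliver 0→4: n4:foll/t1/[-]
after 3 — deliver 4→0: ·
after 4 — deliver 0→3: n3:foll/t1/[-]
after 5 — deliver 3→0: n0:lead/t1/[-]
after 6 — deliver 0→1: n1:foll/t1/[-]
after 7 — deliver 1→0: ·
after 8 — deliver 0→2: n2:foll/t1/[-]
after 9 — deliver 2→0: ·
after 10 — propose(0,'z'): n0:lead/t1/[z]
after 11 — deliver 0→2: n2:foll/t1/[z]
after 12 — deliver 2→0: ·
after 13 — deliver 0→3: n3:foll/t1/[z]
after 14 — deliver 3→0: ·
after 15 — deliver 0→1: n1:foll/t1/[z]
after 16 — deliver 1→0: ·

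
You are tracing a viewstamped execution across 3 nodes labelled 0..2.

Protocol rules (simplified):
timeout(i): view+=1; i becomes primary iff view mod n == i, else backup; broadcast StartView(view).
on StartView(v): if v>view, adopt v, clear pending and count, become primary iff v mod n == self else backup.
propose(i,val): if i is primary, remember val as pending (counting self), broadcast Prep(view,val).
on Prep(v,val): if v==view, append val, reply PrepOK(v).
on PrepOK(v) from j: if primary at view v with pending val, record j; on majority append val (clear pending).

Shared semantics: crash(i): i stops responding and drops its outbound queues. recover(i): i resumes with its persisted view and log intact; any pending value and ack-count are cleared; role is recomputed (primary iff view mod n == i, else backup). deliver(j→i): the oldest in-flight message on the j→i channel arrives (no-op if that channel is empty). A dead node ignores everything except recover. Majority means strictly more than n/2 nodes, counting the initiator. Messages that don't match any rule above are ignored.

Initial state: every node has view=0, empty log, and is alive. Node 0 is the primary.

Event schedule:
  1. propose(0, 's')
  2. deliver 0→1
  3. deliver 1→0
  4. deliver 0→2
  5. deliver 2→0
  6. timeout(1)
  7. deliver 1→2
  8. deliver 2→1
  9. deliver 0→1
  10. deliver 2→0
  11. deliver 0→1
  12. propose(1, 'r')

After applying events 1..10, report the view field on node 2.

1

step 1 propose(0,'s'): —
step 2 deliver 0→1: 1={back,v=0,log=s}
step 3 deliver 1→0: 0={prim,v=0,log=s}
step 4 deliver 0→2: 2={back,v=0,log=s}
step 5 deliver 2→0: —
step 6 timeout(1): 1={prim,v=1,log=s}
step 7 deliver 1→2: 2={back,v=1,log=s}
step 8 deliver 2→1: —
step 9 deliver 0→1: —
step 10 deliver 2→0: —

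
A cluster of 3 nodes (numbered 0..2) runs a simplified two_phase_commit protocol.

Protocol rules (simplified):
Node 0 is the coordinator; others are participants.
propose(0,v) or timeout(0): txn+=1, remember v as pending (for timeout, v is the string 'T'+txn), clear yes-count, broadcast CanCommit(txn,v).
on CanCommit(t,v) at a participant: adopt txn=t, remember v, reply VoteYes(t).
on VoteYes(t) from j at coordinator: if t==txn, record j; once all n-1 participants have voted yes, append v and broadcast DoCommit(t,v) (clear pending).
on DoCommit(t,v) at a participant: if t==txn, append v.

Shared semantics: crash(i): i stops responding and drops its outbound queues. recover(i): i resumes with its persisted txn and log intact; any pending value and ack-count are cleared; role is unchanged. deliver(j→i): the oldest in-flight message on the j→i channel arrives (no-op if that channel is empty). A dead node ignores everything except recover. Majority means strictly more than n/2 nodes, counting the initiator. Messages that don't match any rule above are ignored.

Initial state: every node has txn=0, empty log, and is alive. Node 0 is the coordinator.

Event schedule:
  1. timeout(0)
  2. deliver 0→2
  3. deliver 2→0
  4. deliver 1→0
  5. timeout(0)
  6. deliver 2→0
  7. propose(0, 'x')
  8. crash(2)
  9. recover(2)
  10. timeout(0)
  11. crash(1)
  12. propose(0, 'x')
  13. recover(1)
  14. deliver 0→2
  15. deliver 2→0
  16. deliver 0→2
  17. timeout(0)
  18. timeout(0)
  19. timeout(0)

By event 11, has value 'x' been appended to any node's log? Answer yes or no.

no

step 1 timeout(0): 0={coor,t=1,log=-}
step 2 deliver 0→2: 2={part,t=1,log=-}
step 3 deliver 2→0: —
step 4 deliver 1→0: —
step 5 timeout(0): 0={coor,t=2,log=-}
step 6 deliver 2→0: —
step 7 propose(0,'x'): 0={coor,t=3,log=-}
step 8 crash(2): 2={✗part,t=1,log=-}
step 9 recover(2): 2={part,t=1,log=-}
step 10 timeout(0): 0={coor,t=4,log=-}
step 11 crash(1): 1={✗part,t=0,log=-}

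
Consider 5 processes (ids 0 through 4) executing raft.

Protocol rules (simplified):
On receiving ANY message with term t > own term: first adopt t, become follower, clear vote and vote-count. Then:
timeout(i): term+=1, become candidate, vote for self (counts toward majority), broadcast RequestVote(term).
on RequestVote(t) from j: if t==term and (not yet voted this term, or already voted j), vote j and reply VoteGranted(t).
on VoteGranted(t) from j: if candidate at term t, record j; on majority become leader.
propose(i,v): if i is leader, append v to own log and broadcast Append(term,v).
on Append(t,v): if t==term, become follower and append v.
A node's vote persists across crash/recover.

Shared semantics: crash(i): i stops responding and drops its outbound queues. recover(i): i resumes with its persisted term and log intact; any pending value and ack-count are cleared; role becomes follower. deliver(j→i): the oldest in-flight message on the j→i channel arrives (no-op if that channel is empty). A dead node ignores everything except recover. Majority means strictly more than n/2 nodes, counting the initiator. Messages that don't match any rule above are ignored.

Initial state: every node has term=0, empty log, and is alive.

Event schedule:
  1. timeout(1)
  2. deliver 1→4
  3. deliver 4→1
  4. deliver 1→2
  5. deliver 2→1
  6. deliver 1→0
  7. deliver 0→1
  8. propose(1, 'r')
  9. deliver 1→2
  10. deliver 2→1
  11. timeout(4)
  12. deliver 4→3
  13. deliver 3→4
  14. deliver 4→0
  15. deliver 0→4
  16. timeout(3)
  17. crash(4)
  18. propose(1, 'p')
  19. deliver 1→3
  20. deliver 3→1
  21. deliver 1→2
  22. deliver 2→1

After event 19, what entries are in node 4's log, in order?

empty

[1] timeout(1) → N1(cand t1 [-])
[2] deliver 1→4 → N4(foll t1 [-])
[3] deliver 4→1 → ∅
[4] deliver 1→2 → N2(foll t1 [-])
[5] deliver 2→1 → N1(lead t1 [-])
[6] deliver 1→0 → N0(foll t1 [-])
[7] deliver 0→1 → ∅
[8] propose(1,'r') → N1(lead t1 [r])
[9] deliver 1→2 → N2(foll t1 [r])
[10] deliver 2→1 → ∅
[11] timeout(4) → N4(cand t2 [-])
[12] deliver 4→3 → N3(foll t2 [-])
[13] deliver 3→4 → ∅
[14] deliver 4→0 → N0(foll t2 [-])
[15] deliver 0→4 → N4(lead t2 [-])
[16] timeout(3) → N3(cand t3 [-])
[17] crash(4) → N4(✗lead t2 [-])
[18] propose(1,'p') → N1(lead t1 [r,p])
[19] deliver 1→3 → ∅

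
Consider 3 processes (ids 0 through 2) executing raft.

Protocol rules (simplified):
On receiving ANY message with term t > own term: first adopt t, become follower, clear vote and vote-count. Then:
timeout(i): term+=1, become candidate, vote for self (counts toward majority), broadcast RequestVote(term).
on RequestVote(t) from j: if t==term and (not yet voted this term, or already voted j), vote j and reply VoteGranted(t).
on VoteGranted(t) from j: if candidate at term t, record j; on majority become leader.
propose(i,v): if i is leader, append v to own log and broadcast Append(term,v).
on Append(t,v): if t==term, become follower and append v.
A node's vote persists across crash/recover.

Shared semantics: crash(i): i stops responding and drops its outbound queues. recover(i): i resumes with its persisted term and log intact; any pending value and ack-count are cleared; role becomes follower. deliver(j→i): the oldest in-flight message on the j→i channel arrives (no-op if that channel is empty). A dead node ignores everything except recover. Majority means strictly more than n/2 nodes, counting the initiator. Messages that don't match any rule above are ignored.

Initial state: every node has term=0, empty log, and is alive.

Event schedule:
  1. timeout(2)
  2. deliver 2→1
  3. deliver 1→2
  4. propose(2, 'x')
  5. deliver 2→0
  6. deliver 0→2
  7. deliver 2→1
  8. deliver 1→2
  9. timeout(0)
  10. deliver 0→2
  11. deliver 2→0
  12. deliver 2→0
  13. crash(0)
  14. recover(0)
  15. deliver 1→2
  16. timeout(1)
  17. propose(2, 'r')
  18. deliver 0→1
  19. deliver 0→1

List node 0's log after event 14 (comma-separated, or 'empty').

empty

step 1 timeout(2): 2={cand,t=1,log=-}
step 2 deliver 2→1: 1={foll,t=1,log=-}
step 3 deliver 1→2: 2={lead,t=1,log=-}
step 4 propose(2,'x'): 2={lead,t=1,log=x}
step 5 deliver 2→0: 0={foll,t=1,log=-}
step 6 deliver 0→2: —
step 7 deliver 2→1: 1={foll,t=1,log=x}
step 8 deliver 1→2: —
step 9 timeout(0): 0={cand,t=2,log=-}
step 10 deliver 0→2: 2={foll,t=2,log=x}
step 11 deliver 2→0: —
step 12 deliver 2→0: 0={lead,t=2,log=-}
step 13 crash(0): 0={✗lead,t=2,log=-}
step 14 recover(0): 0={foll,t=2,log=-}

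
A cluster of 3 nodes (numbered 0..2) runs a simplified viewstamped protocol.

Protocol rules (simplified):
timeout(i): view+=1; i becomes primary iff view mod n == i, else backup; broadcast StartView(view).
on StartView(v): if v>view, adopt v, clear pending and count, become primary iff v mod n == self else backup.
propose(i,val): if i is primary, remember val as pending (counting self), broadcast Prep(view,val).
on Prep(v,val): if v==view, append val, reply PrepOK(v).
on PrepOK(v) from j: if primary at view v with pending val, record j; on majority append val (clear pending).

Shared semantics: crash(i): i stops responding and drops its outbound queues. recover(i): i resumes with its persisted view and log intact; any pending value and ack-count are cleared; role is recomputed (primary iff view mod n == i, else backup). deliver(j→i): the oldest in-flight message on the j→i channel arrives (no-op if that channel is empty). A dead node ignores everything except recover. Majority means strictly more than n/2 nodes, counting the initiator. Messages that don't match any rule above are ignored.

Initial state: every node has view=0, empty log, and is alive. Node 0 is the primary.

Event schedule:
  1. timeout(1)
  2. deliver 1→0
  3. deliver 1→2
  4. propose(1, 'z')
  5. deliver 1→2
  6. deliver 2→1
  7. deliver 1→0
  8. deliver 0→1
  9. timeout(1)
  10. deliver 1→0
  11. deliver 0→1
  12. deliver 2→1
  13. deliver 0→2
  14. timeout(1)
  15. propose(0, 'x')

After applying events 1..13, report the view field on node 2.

1. timeout(1):  <1:prim v1 ->
2. deliver 1→0:  <0:back v1 ->
3. deliver 1→2:  <2:back v1 ->
4. propose(1,'z'):  nop
5. deliver 1→2:  <2:back v1 z>
6. deliver 2→1:  <1:prim v1 z>
7. deliver 1→0:  <0:back v1 z>
8. deliver 0→1:  nop
9. timeout(1):  <1:back v2 z>
10. deliver 1→0:  <0:back v2 z>
11. deliver 0→1:  nop
12. deliver 2→1:  nop
13. deliver 0→2:  nop

1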